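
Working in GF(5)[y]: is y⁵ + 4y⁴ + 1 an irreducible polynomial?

Write g(y) = y⁵ + 4y⁴ + 1.
Check for roots in GF(5): g(0) = 1; g(1) = 1; g(2) = 2; g(3) = 3; g(4) = 4.
No roots, so no linear factors.
Degree-2 irreducible divisors: test the 10 monic irreducibles of degree 2 over GF(5).
None of them divide g (all give nonzero remainder).
No irreducible factor of degree ≤ 2 exists, so g is irreducible over GF(5).

Yes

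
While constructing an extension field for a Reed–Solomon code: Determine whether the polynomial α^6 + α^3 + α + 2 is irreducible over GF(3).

Write m(α) = α^6 + α^3 + α + 2.
Check for roots in GF(3): m(0) = 2; m(1) = 2; m(2) = 1.
No roots, so no linear factors.
Monic irreducibles of degree 2 over GF(3): α^2 + 1, α^2 + α + 2, α^2 + 2α + 2.
None of them divide m (all give nonzero remainder).
Degree-3 irreducible divisors: test the 8 monic irreducibles of degree 3 over GF(3).
None of them divide m (all give nonzero remainder).
No irreducible factor of degree ≤ 3 exists, so m is irreducible over GF(3).

Yes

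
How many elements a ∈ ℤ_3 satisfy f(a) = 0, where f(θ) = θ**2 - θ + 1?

Evaluate at each of the 3 elements of ℤ_3:
f(0) = 1; f(1) = 1; f(2) = 0 → root.
Roots: {2}.

1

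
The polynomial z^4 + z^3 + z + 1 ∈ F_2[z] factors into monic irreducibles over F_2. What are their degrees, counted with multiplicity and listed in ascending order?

1, 1, 2

Write g(z) = z^4 + z^3 + z + 1.
Roots in F_2: g(0) = 1; g(1) = 0 → root.
Linear factors from roots: (z + 1).
Complete factorization: g(z) = (z + 1)^2·(z^2 + z + 1).
Factor degrees with multiplicity: 1 + 1 + 2 = 4.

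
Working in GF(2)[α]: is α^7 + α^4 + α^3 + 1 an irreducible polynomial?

No

Write h(α) = α^7 + α^4 + α^3 + 1.
Check for roots in GF(2): h(0) = 1; h(1) = 0 → root.
h(1) = 0, so (α − 1) divides h(α); h is reducible.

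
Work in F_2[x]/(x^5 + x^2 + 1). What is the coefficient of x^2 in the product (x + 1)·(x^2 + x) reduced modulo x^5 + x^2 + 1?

Multiply in F_2[x]: (x + 1)·(x^2 + x) = x^3 + x.
Reduced: x^3 + x.

0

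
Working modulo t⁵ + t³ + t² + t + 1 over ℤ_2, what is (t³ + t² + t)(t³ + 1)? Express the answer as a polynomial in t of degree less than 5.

t^3 + t^2 + t + 1

Multiply in ℤ_2[t]: (t³ + t² + t)·(t³ + 1) = t⁶ + t⁵ + t⁴ + t³ + t² + t.
Reduce using t⁵ ≡ t³ + t² + t + 1 (mod t⁵ + t³ + t² + t + 1).
Reduced: t³ + t² + t + 1.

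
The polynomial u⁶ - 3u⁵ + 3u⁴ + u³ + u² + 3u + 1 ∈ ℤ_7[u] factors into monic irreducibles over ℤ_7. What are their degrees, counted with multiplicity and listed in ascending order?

Write g(u) = u⁶ - 3u⁵ + 3u⁴ + u³ + u² + 3u + 1.
Linear factors from roots: (u - 1), (u - 2).
Complete factorization: g(u) = (u - 2)·(u - 1)·(u² + u - 1)·(u² - u + 3).
Factor degrees with multiplicity: 1 + 1 + 2 + 2 = 6.

1, 1, 2, 2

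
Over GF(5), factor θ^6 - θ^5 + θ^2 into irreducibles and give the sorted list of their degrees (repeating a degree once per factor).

1, 1, 1, 3

Write g(θ) = θ^6 - θ^5 + θ^2.
Roots in GF(5): g(0) = 0 → root; g(1) = 1; g(2) = 1; g(3) = 0 → root; g(4) = 3.
Linear factors from roots: (θ), (θ + 2).
Complete factorization: g(θ) = (θ + 2)·(θ)^2·(θ^3 + 2θ^2 + θ - 2).
Factor degrees with multiplicity: 1 + 1 + 1 + 3 = 6.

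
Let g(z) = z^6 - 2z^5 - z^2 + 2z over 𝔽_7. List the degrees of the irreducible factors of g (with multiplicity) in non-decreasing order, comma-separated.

1, 1, 1, 1, 2

Linear factors from roots: (z), (z - 1), (z - 2), (z + 1).
Complete factorization: g(z) = (z)·(z + 1)·(z - 2)·(z - 1)·(z^2 + 1).
Factor degrees with multiplicity: 1 + 1 + 1 + 1 + 2 = 6.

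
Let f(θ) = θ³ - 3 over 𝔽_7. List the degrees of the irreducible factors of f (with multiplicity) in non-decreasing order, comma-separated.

Complete factorization: f(θ) = (θ³ - 3).
Factor degrees with multiplicity: 3 = 3.

3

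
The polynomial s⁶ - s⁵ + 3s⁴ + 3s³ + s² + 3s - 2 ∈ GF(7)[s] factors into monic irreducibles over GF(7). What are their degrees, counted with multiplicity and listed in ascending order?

1, 1, 2, 2

Write g(s) = s⁶ - s⁵ + 3s⁴ + 3s³ + s² + 3s - 2.
Linear factors from roots: (s - 2), (s - 3).
Complete factorization: g(s) = (s - 3)·(s - 2)·(s² + 2)·(s² - 3s + 1).
Factor degrees with multiplicity: 1 + 1 + 2 + 2 = 6.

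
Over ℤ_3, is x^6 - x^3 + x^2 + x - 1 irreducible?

Yes

Write m(x) = x^6 - x^3 + x^2 + x - 1.
Check for roots in ℤ_3: m(0) = 2; m(1) = 1; m(2) = 1.
No roots, so no linear factors.
Monic irreducibles of degree 2 over GF(3): x^2 + 1, x^2 + x - 1, x^2 - x - 1.
None of them divide m (all give nonzero remainder).
Degree-3 irreducible divisors: test the 8 monic irreducibles of degree 3 over GF(3).
None of them divide m (all give nonzero remainder).
No irreducible factor of degree ≤ 3 exists, so m is irreducible over GF(3).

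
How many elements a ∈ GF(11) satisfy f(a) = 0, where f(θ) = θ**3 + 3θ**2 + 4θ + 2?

Evaluate at each of the 11 elements of GF(11):
f(0) = 2; f(1) = 10; f(2) = 8; f(3) = 2; f(4) = 9; f(5) = 2; f(6) = 9; f(7) = 3; f(8) = 1; f(9) = 9; f(10) = 0 → root.
Roots: {10}.

1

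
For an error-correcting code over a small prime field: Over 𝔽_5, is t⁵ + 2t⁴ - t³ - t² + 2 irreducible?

Write m(t) = t⁵ + 2t⁴ - t³ - t² + 2.
Check for roots in 𝔽_5: m(0) = 2; m(1) = 3; m(2) = 4; m(3) = 1; m(4) = 3.
No roots, so no linear factors.
Degree-2 irreducible divisors: test the 10 monic irreducibles of degree 2 over GF(5).
None of them divide m (all give nonzero remainder).
No irreducible factor of degree ≤ 2 exists, so m is irreducible over GF(5).

Yes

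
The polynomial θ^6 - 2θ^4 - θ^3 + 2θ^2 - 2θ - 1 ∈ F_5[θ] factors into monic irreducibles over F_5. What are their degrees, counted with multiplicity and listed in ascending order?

6

Write f(θ) = θ^6 - 2θ^4 - θ^3 + 2θ^2 - 2θ - 1.
Roots in F_5: f(0) = 4; f(1) = 2; f(2) = 2; f(3) = 1; f(4) = 3.
Complete factorization: f(θ) = (θ^6 - 2θ^4 - θ^3 + 2θ^2 - 2θ - 1).
Factor degrees with multiplicity: 6 = 6.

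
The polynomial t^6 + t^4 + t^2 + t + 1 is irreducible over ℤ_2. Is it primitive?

Write f(t) = t^6 + t^4 + t^2 + t + 1.
|GF(2^6)^×| = 2^6 − 1 = 63. Prime factorization: 63 = 3^2·7.
f is primitive ⇔ t has order 63 in GF(2)[t]/(f), i.e. t^(63/q) ≠ 1 for each prime q | 63.
t^(21) mod f = 1
t^(9) mod f = t^4 + t^2 + t.
Since t^(21) = 1, the order of t divides 21 < 63; not primitive.

No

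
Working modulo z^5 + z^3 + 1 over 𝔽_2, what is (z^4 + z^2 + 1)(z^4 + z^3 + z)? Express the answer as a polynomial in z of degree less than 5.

z^4 + z^2 + z + 1

Multiply in 𝔽_2[z]: (z^4 + z^2 + 1)·(z^4 + z^3 + z) = z^8 + z^7 + z^6 + z^4 + z.
Reduce using z^5 ≡ z^3 + 1 (mod z^5 + z^3 + 1).
Reduced: z^4 + z^2 + z + 1.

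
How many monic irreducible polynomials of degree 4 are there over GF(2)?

3

By the necklace-counting formula, N_2(4) = (1/4) Σ_{d|4} μ(4/d)·2^d.
Divisors of 4: 1, 2, 4; μ(4/d) for each: 0, -1, 1.
Σ = − 2^2 + 2^4 = 12.
N = 12/4 = 3.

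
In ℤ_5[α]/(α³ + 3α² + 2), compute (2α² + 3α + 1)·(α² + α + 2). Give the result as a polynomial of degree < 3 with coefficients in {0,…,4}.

α^2 + 3α + 4

Multiply in ℤ_5[α]: (2α² + 3α + 1)·(α² + α + 2) = 2α⁴ + 3α² + 2α + 2.
Reduce using α³ ≡ 2α² + 3 (mod α³ + 3α² + 2).
Reduced: α² + 3α + 4.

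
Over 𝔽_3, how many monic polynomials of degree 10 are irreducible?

The number of monic irreducibles of degree 10 over GF(3) is (1/10)·Σ_{d∣10} μ(10/d) 3^d.
Divisors of 10: 1, 2, 5, 10; μ(10/d) for each: 1, -1, -1, 1.
Σ = 3^1 − 3^2 − 3^5 + 3^10 = 58800.
N = 58800/10 = 5880.

5880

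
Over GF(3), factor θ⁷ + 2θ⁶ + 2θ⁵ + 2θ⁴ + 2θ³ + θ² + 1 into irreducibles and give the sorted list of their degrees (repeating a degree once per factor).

7

Write f(θ) = θ⁷ + 2θ⁶ + 2θ⁵ + 2θ⁴ + 2θ³ + θ² + 1.
Roots in GF(3): f(0) = 1; f(1) = 2; f(2) = 1.
Complete factorization: f(θ) = (θ⁷ + 2θ⁶ + 2θ⁵ + 2θ⁴ + 2θ³ + θ² + 1).
Factor degrees with multiplicity: 7 = 7.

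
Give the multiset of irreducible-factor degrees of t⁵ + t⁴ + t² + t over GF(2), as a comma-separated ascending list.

Write h(t) = t⁵ + t⁴ + t² + t.
Roots in GF(2): h(0) = 0 → root; h(1) = 0 → root.
Linear factors from roots: (t), (t + 1).
Complete factorization: h(t) = (t)·(t + 1)^2·(t² + t + 1).
Factor degrees with multiplicity: 1 + 1 + 1 + 2 = 5.

1, 1, 1, 2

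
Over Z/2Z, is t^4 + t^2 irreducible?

Write f(t) = t^4 + t^2.
Check for roots in Z/2Z: f(0) = 0 → root; f(1) = 0 → root.
f(0) = 0, so (t) divides f(t); f is reducible.

No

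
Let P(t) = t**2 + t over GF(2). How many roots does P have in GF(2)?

2

Evaluate at each of the 2 elements of GF(2):
P(0) = 0 → root; P(1) = 0 → root.
Roots: {0, 1}.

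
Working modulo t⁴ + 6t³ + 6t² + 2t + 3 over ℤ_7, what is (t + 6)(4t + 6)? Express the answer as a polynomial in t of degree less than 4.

4t^2 + 2t + 1

Multiply in ℤ_7[t]: (t + 6)·(4t + 6) = 4t² + 2t + 1.
Reduced: 4t² + 2t + 1.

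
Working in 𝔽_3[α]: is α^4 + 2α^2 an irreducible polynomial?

No

Write P(α) = α^4 + 2α^2.
Check for roots in 𝔽_3: P(0) = 0 → root; P(1) = 0 → root; P(2) = 0 → root.
P(0) = 0, so (α) divides P(α); P is reducible.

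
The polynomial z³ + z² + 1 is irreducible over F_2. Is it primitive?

Write f(z) = z³ + z² + 1.
|GF(2^3)^×| = 2^3 − 1 = 7. Prime factorization: 7 = 7.
f is primitive ⇔ z has order 7 in GF(2)[z]/(f), i.e. z^(7/q) ≠ 1 for each prime q | 7.
z^(1) mod f = z.
None equal 1, so z has full order 7; f is primitive.

Yes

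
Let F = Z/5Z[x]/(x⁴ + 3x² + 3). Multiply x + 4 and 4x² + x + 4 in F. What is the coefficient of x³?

Multiply in Z/5Z[x]: (x + 4)·(4x² + x + 4) = 4x³ + 2x² + 3x + 1.
Reduced: 4x³ + 2x² + 3x + 1.

4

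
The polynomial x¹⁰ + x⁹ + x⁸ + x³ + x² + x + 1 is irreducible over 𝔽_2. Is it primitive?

No

Write f(x) = x¹⁰ + x⁹ + x⁸ + x³ + x² + x + 1.
|GF(2^10)^×| = 2^10 − 1 = 1023. Prime factorization: 1023 = 3·11·31.
f is primitive ⇔ x has order 1023 in GF(2)[x]/(f), i.e. x^(1023/q) ≠ 1 for each prime q | 1023.
x^(341) mod f = 1
x^(93) mod f = x⁷ + x⁶ + x⁵.
x^(33) mod f = x² + x.
Since x^(341) = 1, the order of x divides 341 < 1023; not primitive.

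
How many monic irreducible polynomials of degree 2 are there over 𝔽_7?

21

x^(7^2) − x is the product of all monic irreducibles of degree dividing 2; Möbius inversion gives N = (1/2) Σ μ(2/d)·7^d.
Divisors of 2: 1, 2; μ(2/d) for each: -1, 1.
Σ = − 7^1 + 7^2 = 42.
N = 42/2 = 21.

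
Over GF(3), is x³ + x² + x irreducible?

No

Write h(x) = x³ + x² + x.
Check for roots in GF(3): h(0) = 0 → root; h(1) = 0 → root; h(2) = 2.
h(0) = 0, so (x) divides h(x); h is reducible.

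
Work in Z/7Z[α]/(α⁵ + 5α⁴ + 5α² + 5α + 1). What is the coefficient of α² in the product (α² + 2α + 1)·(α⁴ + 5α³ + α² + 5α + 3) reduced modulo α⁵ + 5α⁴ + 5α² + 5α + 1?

Multiply in Z/7Z[α]: (α² + 2α + 1)·(α⁴ + 5α³ + α² + 5α + 3) = α⁶ + 5α⁴ + 5α³ + 4α + 3.
Reduce using α⁵ ≡ 2α⁴ + 2α² + 2α + 6 (mod α⁵ + 5α⁴ + 5α² + 5α + 1).
Reduced: 2α⁴ + 6α² + 1.

6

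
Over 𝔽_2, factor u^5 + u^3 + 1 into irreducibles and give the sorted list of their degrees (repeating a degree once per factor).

Write g(u) = u^5 + u^3 + 1.
Roots in 𝔽_2: g(0) = 1; g(1) = 1.
Complete factorization: g(u) = (u^5 + u^3 + 1).
Factor degrees with multiplicity: 5 = 5.

5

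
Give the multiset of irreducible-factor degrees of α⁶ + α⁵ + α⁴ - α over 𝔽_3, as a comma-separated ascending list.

Write h(α) = α⁶ + α⁵ + α⁴ - α.
Roots in 𝔽_3: h(0) = 0 → root; h(1) = 2; h(2) = 2.
Linear factors from roots: (α).
Complete factorization: h(α) = (α)·(α² + 1)·(α³ + α² - 1).
Factor degrees with multiplicity: 1 + 2 + 3 = 6.

1, 2, 3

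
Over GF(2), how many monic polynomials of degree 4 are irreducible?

The number of monic irreducibles of degree 4 over GF(2) is (1/4)·Σ_{d∣4} μ(4/d) 2^d.
Divisors of 4: 1, 2, 4; μ(4/d) for each: 0, -1, 1.
Σ = − 2^2 + 2^4 = 12.
N = 12/4 = 3.

3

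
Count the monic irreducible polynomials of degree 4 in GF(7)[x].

Gauss's count: N_{7}(4) = (1/4) Σ_{d|4} μ(4/d)·7^d.
Divisors of 4: 1, 2, 4; μ(4/d) for each: 0, -1, 1.
Σ = − 7^2 + 7^4 = 2352.
N = 2352/4 = 588.

588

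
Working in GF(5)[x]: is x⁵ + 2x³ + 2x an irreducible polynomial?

No

Write g(x) = x⁵ + 2x³ + 2x.
Check for roots in GF(5): g(0) = 0 → root; g(1) = 0 → root; g(2) = 2; g(3) = 3; g(4) = 0 → root.
g(0) = 0, so (x) divides g(x); g is reducible.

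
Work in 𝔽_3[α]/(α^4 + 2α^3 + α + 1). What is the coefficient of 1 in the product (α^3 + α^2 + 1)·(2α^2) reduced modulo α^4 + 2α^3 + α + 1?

2

Multiply in 𝔽_3[α]: (α^3 + α^2 + 1)·(2α^2) = 2α^5 + 2α^4 + 2α^2.
Reduce using α^4 ≡ α^3 + 2α + 2 (mod α^4 + 2α^3 + α + 1).
Reduced: α^3 + 2.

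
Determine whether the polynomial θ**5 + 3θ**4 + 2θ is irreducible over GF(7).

Write P(θ) = θ**5 + 3θ**4 + 2θ.
Check for roots in GF(7): P(0) = 0 → root; P(1) = 6; P(2) = 0 → root; P(3) = 2; P(4) = 1; P(5) = 5; P(6) = 0 → root.
P(0) = 0, so (θ) divides P(θ); P is reducible.

No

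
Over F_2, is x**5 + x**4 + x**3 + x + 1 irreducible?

Yes

Write g(x) = x**5 + x**4 + x**3 + x + 1.
Check for roots in F_2: g(0) = 1; g(1) = 1.
No roots, so no linear factors.
Monic irreducibles of degree 2 over GF(2): x**2 + x + 1.
None of them divide g (all give nonzero remainder).
No irreducible factor of degree ≤ 2 exists, so g is irreducible over GF(2).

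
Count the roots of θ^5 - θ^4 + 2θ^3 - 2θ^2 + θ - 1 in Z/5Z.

3

Write P(θ) = θ^5 - θ^4 + 2θ^3 - 2θ^2 + θ - 1.
Evaluate at each of the 5 elements of Z/5Z:
P(0) = 4; P(1) = 0 → root; P(2) = 0 → root; P(3) = 0 → root; P(4) = 2.
Roots: {1, 2, 3}.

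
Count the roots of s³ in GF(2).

Write h(s) = s³.
Evaluate at each of the 2 elements of GF(2):
h(0) = 0 → root; h(1) = 1.
Roots: {0}.

1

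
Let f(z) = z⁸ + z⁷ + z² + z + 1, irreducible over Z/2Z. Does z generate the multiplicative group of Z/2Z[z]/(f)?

Yes

|GF(2^8)^×| = 2^8 − 1 = 255. Prime factorization: 255 = 3·5·17.
f is primitive ⇔ z has order 255 in GF(2)[z]/(f), i.e. z^(255/q) ≠ 1 for each prime q | 255.
z^(85) mod f = z⁷ + z⁵ + z³ + z.
z^(51) mod f = z⁶ + z⁵ + z³ + z².
z^(15) mod f = z⁷ + z⁶ + z⁵ + z⁴ + z².
None equal 1, so z has full order 255; f is primitive.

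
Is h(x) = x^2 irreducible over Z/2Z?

No

Check for roots in Z/2Z: h(0) = 0 → root; h(1) = 1.
h(0) = 0, so (x) divides h(x); h is reducible.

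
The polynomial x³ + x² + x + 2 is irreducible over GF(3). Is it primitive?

Write f(x) = x³ + x² + x + 2.
|GF(3^3)^×| = 3^3 − 1 = 26. Prime factorization: 26 = 2·13.
f is primitive ⇔ x has order 26 in GF(3)[x]/(f), i.e. x^(26/q) ≠ 1 for each prime q | 26.
x^(13) mod f = 1
x^(2) mod f = x².
Since x^(13) = 1, the order of x divides 13 < 26; not primitive.

No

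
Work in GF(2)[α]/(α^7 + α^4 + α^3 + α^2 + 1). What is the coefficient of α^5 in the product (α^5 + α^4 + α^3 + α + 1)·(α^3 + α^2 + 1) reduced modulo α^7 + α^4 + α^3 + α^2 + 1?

Multiply in GF(2)[α]: (α^5 + α^4 + α^3 + α + 1)·(α^3 + α^2 + 1) = α^8 + α^3 + α^2 + α + 1.
Reduce using α^7 ≡ α^4 + α^3 + α^2 + 1 (mod α^7 + α^4 + α^3 + α^2 + 1).
Reduced: α^5 + α^4 + α^2 + 1.

1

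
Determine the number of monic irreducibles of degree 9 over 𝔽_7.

4483696

By the necklace-counting formula, N_7(9) = (1/9) Σ_{d|9} μ(9/d)·7^d.
Divisors of 9: 1, 3, 9; μ(9/d) for each: 0, -1, 1.
Σ = − 7^3 + 7^9 = 40353264.
N = 40353264/9 = 4483696.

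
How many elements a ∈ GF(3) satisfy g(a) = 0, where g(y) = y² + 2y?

2

Evaluate at each of the 3 elements of GF(3):
g(0) = 0 → root; g(1) = 0 → root; g(2) = 2.
Roots: {0, 1}.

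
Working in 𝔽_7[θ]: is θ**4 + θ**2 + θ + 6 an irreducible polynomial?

Write h(θ) = θ**4 + θ**2 + θ + 6.
Check for roots in 𝔽_7: h(0) = 6; h(1) = 2; h(2) = 0 → root; h(3) = 1; h(4) = 2; h(5) = 3; h(6) = 0 → root.
h(2) = 0, so (θ − 2) divides h(θ); h is reducible.

No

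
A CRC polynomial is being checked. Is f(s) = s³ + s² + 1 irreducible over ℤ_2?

Check for roots in ℤ_2: f(0) = 1; f(1) = 1.
No roots. A degree-3 polynomial over a field with no linear factor is irreducible.

Yes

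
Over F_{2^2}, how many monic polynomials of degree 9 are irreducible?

29120

Gauss's count: N_{4}(9) = (1/9) Σ_{d|9} μ(9/d)·4^d.
Divisors of 9: 1, 3, 9; μ(9/d) for each: 0, -1, 1.
Σ = − 4^3 + 4^9 = 262080.
N = 262080/9 = 29120.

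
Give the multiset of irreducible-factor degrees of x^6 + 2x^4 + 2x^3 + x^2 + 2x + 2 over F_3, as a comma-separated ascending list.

Write g(x) = x^6 + 2x^4 + 2x^3 + x^2 + 2x + 2.
Roots in F_3: g(0) = 2; g(1) = 1; g(2) = 2.
Complete factorization: g(x) = (x^6 + 2x^4 + 2x^3 + x^2 + 2x + 2).
Factor degrees with multiplicity: 6 = 6.

6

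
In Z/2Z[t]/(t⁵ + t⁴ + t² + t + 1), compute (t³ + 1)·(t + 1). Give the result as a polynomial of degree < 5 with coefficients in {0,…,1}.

t^4 + t^3 + t + 1

Multiply in Z/2Z[t]: (t³ + 1)·(t + 1) = t⁴ + t³ + t + 1.
Reduced: t⁴ + t³ + t + 1.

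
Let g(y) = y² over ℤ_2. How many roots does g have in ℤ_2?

1

Evaluate at each of the 2 elements of ℤ_2:
g(0) = 0 → root; g(1) = 1.
Roots: {0}.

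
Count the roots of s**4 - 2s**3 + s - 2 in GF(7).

Write g(s) = s**4 - 2s**3 + s - 2.
Evaluate at each of the 7 elements of GF(7):
g(0) = 5; g(1) = 5; g(2) = 0 → root; g(3) = 0 → root; g(4) = 4; g(5) = 0 → root; g(6) = 0 → root.
Roots: {2, 3, 5, 6}.

4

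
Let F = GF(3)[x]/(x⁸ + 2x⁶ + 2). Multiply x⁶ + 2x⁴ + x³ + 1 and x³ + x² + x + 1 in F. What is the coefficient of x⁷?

1

Multiply in GF(3)[x]: (x⁶ + 2x⁴ + x³ + 1)·(x³ + x² + x + 1) = x⁹ + x⁸ + x⁶ + 2x³ + x² + x + 1.
Reduce using x⁸ ≡ x⁶ + 1 (mod x⁸ + 2x⁶ + 2).
Reduced: x⁷ + 2x⁶ + 2x³ + x² + 2x + 2.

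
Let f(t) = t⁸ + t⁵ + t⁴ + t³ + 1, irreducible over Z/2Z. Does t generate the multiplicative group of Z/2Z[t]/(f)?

|GF(2^8)^×| = 2^8 − 1 = 255. Prime factorization: 255 = 3·5·17.
f is primitive ⇔ t has order 255 in GF(2)[t]/(f), i.e. t^(255/q) ≠ 1 for each prime q | 255.
t^(85) mod f = 1
t^(51) mod f = 1
t^(15) mod f = t⁶ + t³ + t² + t.
Since t^(85) = 1, the order of t divides 85 < 255; not primitive.

No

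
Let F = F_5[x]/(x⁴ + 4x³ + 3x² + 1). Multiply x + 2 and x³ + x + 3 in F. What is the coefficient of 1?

0

Multiply in F_5[x]: (x + 2)·(x³ + x + 3) = x⁴ + 2x³ + x² + 1.
Reduce using x⁴ ≡ x³ + 2x² + 4 (mod x⁴ + 4x³ + 3x² + 1).
Reduced: 3x³ + 3x².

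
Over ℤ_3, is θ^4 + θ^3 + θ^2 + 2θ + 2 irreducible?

Yes

Write f(θ) = θ^4 + θ^3 + θ^2 + 2θ + 2.
Check for roots in ℤ_3: f(0) = 2; f(1) = 1; f(2) = 1.
No roots, so no linear factors.
Monic irreducibles of degree 2 over GF(3): θ^2 + 1, θ^2 + θ + 2, θ^2 + 2θ + 2.
None of them divide f (all give nonzero remainder).
No irreducible factor of degree ≤ 2 exists, so f is irreducible over GF(3).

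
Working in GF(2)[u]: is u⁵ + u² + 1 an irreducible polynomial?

Write g(u) = u⁵ + u² + 1.
Check for roots in GF(2): g(0) = 1; g(1) = 1.
No roots, so no linear factors.
Monic irreducibles of degree 2 over GF(2): u² + u + 1.
None of them divide g (all give nonzero remainder).
No irreducible factor of degree ≤ 2 exists, so g is irreducible over GF(2).

Yes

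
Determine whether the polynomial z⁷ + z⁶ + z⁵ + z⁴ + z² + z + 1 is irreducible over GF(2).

Yes

Write m(z) = z⁷ + z⁶ + z⁵ + z⁴ + z² + z + 1.
Check for roots in GF(2): m(0) = 1; m(1) = 1.
No roots, so no linear factors.
Monic irreducibles of degree 2 over GF(2): z² + z + 1.
None of them divide m (all give nonzero remainder).
Monic irreducibles of degree 3 over GF(2): z³ + z + 1, z³ + z² + 1.
None of them divide m (all give nonzero remainder).
No irreducible factor of degree ≤ 3 exists, so m is irreducible over GF(2).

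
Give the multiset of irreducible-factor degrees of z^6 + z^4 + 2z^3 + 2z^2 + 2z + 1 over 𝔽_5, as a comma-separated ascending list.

Write h(z) = z^6 + z^4 + 2z^3 + 2z^2 + 2z + 1.
Roots in 𝔽_5: h(0) = 1; h(1) = 4; h(2) = 4; h(3) = 4; h(4) = 1.
Complete factorization: h(z) = (z^6 + z^4 + 2z^3 + 2z^2 + 2z + 1).
Factor degrees with multiplicity: 6 = 6.

6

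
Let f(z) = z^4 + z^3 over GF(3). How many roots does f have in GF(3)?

2

Evaluate at each of the 3 elements of GF(3):
f(0) = 0 → root; f(1) = 2; f(2) = 0 → root.
Roots: {0, 2}.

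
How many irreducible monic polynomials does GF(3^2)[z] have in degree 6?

88440

x^(9^6) − x is the product of all monic irreducibles of degree dividing 6; Möbius inversion gives N = (1/6) Σ μ(6/d)·9^d.
Divisors of 6: 1, 2, 3, 6; μ(6/d) for each: 1, -1, -1, 1.
Σ = 9^1 − 9^2 − 9^3 + 9^6 = 530640.
N = 530640/6 = 88440.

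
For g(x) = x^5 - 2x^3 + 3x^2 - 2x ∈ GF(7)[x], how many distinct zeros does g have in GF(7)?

4

Evaluate at each of the 7 elements of GF(7):
g(0) = 0 → root; g(1) = 0 → root; g(2) = 3; g(3) = 0 → root; g(4) = 5; g(5) = 0 → root; g(6) = 6.
Roots: {0, 1, 3, 5}.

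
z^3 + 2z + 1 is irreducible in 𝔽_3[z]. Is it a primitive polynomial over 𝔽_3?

Write f(z) = z^3 + 2z + 1.
|GF(3^3)^×| = 3^3 − 1 = 26. Prime factorization: 26 = 2·13.
f is primitive ⇔ z has order 26 in GF(3)[z]/(f), i.e. z^(26/q) ≠ 1 for each prime q | 26.
z^(13) mod f = 2.
z^(2) mod f = z^2.
None equal 1, so z has full order 26; f is primitive.

Yes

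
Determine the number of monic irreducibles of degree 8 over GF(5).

48750

x^(5^8) − x is the product of all monic irreducibles of degree dividing 8; Möbius inversion gives N = (1/8) Σ μ(8/d)·5^d.
Divisors of 8: 1, 2, 4, 8; μ(8/d) for each: 0, 0, -1, 1.
Σ = − 5^4 + 5^8 = 390000.
N = 390000/8 = 48750.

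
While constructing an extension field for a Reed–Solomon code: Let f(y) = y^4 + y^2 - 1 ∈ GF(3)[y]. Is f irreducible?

Check for roots in GF(3): f(0) = 2; f(1) = 1; f(2) = 1.
No roots, so no linear factors.
Monic irreducibles of degree 2 over GF(3): y^2 + 1, y^2 + y - 1, y^2 - y - 1.
None of them divide f (all give nonzero remainder).
No irreducible factor of degree ≤ 2 exists, so f is irreducible over GF(3).

Yes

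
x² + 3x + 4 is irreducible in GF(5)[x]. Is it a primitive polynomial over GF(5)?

No

Write f(x) = x² + 3x + 4.
|GF(5^2)^×| = 5^2 − 1 = 24. Prime factorization: 24 = 2^3·3.
f is primitive ⇔ x has order 24 in GF(5)[x]/(f), i.e. x^(24/q) ≠ 1 for each prime q | 24.
x^(12) mod f = 1
x^(8) mod f = 3x + 4.
Since x^(12) = 1, the order of x divides 12 < 24; not primitive.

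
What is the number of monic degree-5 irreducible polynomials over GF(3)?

By the necklace-counting formula, N_3(5) = (1/5) Σ_{d|5} μ(5/d)·3^d.
Divisors of 5: 1, 5; μ(5/d) for each: -1, 1.
Σ = − 3^1 + 3^5 = 240.
N = 240/5 = 48.

48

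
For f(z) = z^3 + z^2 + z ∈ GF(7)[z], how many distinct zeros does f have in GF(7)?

Evaluate at each of the 7 elements of GF(7):
f(0) = 0 → root; f(1) = 3; f(2) = 0 → root; f(3) = 4; f(4) = 0 → root; f(5) = 1; f(6) = 6.
Roots: {0, 2, 4}.

3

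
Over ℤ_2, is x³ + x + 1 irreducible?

Yes

Write h(x) = x³ + x + 1.
Check for roots in ℤ_2: h(0) = 1; h(1) = 1.
No roots. A degree-3 polynomial over a field with no linear factor is irreducible.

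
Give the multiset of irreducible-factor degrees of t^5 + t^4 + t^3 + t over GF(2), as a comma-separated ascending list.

Write f(t) = t^5 + t^4 + t^3 + t.
Roots in GF(2): f(0) = 0 → root; f(1) = 0 → root.
Linear factors from roots: (t), (t + 1).
Complete factorization: f(t) = (t)·(t + 1)·(t^3 + t + 1).
Factor degrees with multiplicity: 1 + 1 + 3 = 5.

1, 1, 3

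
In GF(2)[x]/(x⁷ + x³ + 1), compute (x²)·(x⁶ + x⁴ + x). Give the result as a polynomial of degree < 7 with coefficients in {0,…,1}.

Multiply in GF(2)[x]: (x²)·(x⁶ + x⁴ + x) = x⁸ + x⁶ + x³.
Reduce using x⁷ ≡ x³ + 1 (mod x⁷ + x³ + 1).
Reduced: x⁶ + x⁴ + x³ + x.

x^6 + x^4 + x^3 + x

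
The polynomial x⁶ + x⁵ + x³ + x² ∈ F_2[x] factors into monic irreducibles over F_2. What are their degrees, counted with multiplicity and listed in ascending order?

1, 1, 1, 1, 2

Write h(x) = x⁶ + x⁵ + x³ + x².
Roots in F_2: h(0) = 0 → root; h(1) = 0 → root.
Linear factors from roots: (x), (x + 1).
Complete factorization: h(x) = (x)^2·(x + 1)^2·(x² + x + 1).
Factor degrees with multiplicity: 1 + 1 + 1 + 1 + 2 = 6.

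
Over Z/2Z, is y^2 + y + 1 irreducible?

Write h(y) = y^2 + y + 1.
Check for roots in Z/2Z: h(0) = 1; h(1) = 1.
No roots. A degree-2 polynomial over a field with no linear factor is irreducible.

Yes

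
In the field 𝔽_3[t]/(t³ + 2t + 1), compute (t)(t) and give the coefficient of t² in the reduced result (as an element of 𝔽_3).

Multiply in 𝔽_3[t]: (t)·(t) = t².
Reduced: t².

1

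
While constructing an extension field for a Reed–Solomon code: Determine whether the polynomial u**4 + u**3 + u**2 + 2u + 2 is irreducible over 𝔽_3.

Write P(u) = u**4 + u**3 + u**2 + 2u + 2.
Check for roots in 𝔽_3: P(0) = 2; P(1) = 1; P(2) = 1.
No roots, so no linear factors.
Monic irreducibles of degree 2 over GF(3): u**2 + 1, u**2 + u + 2, u**2 + 2u + 2.
None of them divide P (all give nonzero remainder).
No irreducible factor of degree ≤ 2 exists, so P is irreducible over GF(3).

Yes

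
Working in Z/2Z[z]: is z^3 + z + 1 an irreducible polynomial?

Yes

Write g(z) = z^3 + z + 1.
Check for roots in Z/2Z: g(0) = 1; g(1) = 1.
No roots. A degree-3 polynomial over a field with no linear factor is irreducible.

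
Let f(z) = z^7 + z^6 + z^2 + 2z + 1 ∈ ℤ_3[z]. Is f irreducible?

No

Check for roots in ℤ_3: f(0) = 1; f(1) = 0 → root; f(2) = 0 → root.
f(1) = 0, so (z − 1) divides f(z); f is reducible.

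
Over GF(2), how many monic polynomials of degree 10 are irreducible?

99

x^(2^10) − x is the product of all monic irreducibles of degree dividing 10; Möbius inversion gives N = (1/10) Σ μ(10/d)·2^d.
Divisors of 10: 1, 2, 5, 10; μ(10/d) for each: 1, -1, -1, 1.
Σ = 2^1 − 2^2 − 2^5 + 2^10 = 990.
N = 990/10 = 99.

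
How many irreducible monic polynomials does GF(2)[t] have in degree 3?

2

Gauss's count: N_{2}(3) = (1/3) Σ_{d|3} μ(3/d)·2^d.
Divisors of 3: 1, 3; μ(3/d) for each: -1, 1.
Σ = − 2^1 + 2^3 = 6.
N = 6/3 = 2.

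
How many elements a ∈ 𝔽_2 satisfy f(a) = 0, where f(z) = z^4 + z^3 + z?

1

Evaluate at each of the 2 elements of 𝔽_2:
f(0) = 0 → root; f(1) = 1.
Roots: {0}.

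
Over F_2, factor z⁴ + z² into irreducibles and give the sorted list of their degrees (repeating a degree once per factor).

Write g(z) = z⁴ + z².
Roots in F_2: g(0) = 0 → root; g(1) = 0 → root.
Linear factors from roots: (z), (z + 1).
Complete factorization: g(z) = (z)^2·(z + 1)^2.
Factor degrees with multiplicity: 1 + 1 + 1 + 1 = 4.

1, 1, 1, 1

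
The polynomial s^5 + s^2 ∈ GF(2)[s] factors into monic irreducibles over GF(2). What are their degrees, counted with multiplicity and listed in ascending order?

Write g(s) = s^5 + s^2.
Roots in GF(2): g(0) = 0 → root; g(1) = 0 → root.
Linear factors from roots: (s), (s + 1).
Complete factorization: g(s) = (s + 1)·(s)^2·(s^2 + s + 1).
Factor degrees with multiplicity: 1 + 1 + 1 + 2 = 5.

1, 1, 1, 2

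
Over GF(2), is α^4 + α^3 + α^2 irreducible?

Write P(α) = α^4 + α^3 + α^2.
Check for roots in GF(2): P(0) = 0 → root; P(1) = 1.
P(0) = 0, so (α) divides P(α); P is reducible.

No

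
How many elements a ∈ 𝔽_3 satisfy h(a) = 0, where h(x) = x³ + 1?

1

Evaluate at each of the 3 elements of 𝔽_3:
h(0) = 1; h(1) = 2; h(2) = 0 → root.
Roots: {2}.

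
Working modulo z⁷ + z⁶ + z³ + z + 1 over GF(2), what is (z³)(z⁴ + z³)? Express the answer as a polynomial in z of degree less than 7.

Multiply in GF(2)[z]: (z³)·(z⁴ + z³) = z⁷ + z⁶.
Reduce using z⁷ ≡ z⁶ + z³ + z + 1 (mod z⁷ + z⁶ + z³ + z + 1).
Reduced: z³ + z + 1.

z^3 + z + 1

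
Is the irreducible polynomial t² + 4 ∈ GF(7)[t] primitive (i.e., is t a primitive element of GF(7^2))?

No

Write f(t) = t² + 4.
|GF(7^2)^×| = 7^2 − 1 = 48. Prime factorization: 48 = 2^4·3.
f is primitive ⇔ t has order 48 in GF(7)[t]/(f), i.e. t^(48/q) ≠ 1 for each prime q | 48.
t^(24) mod f = 1
t^(16) mod f = 2.
Since t^(24) = 1, the order of t divides 24 < 48; not primitive.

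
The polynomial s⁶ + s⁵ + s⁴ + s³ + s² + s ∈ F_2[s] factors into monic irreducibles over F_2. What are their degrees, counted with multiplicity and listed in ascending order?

1, 1, 2, 2

Write g(s) = s⁶ + s⁵ + s⁴ + s³ + s² + s.
Roots in F_2: g(0) = 0 → root; g(1) = 0 → root.
Linear factors from roots: (s), (s + 1).
Complete factorization: g(s) = (s)·(s + 1)·(s² + s + 1)^2.
Factor degrees with multiplicity: 1 + 1 + 2 + 2 = 6.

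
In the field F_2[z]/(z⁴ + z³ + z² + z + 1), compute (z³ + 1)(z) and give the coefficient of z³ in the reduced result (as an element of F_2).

Multiply in F_2[z]: (z³ + 1)·(z) = z⁴ + z.
Reduce using z⁴ ≡ z³ + z² + z + 1 (mod z⁴ + z³ + z² + z + 1).
Reduced: z³ + z² + 1.

1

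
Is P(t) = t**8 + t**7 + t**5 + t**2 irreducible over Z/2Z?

No

Check for roots in Z/2Z: P(0) = 0 → root; P(1) = 0 → root.
P(0) = 0, so (t) divides P(t); P is reducible.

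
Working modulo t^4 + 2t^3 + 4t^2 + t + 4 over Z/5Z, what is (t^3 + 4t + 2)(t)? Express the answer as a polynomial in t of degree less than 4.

Multiply in Z/5Z[t]: (t^3 + 4t + 2)·(t) = t^4 + 4t^2 + 2t.
Reduce using t^4 ≡ 3t^3 + t^2 + 4t + 1 (mod t^4 + 2t^3 + 4t^2 + t + 4).
Reduced: 3t^3 + t + 1.

3t^3 + t + 1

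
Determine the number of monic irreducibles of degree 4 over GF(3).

The number of monic irreducibles of degree 4 over GF(3) is (1/4)·Σ_{d∣4} μ(4/d) 3^d.
Divisors of 4: 1, 2, 4; μ(4/d) for each: 0, -1, 1.
Σ = − 3^2 + 3^4 = 72.
N = 72/4 = 18.

18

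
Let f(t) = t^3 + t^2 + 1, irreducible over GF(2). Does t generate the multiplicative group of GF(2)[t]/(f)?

|GF(2^3)^×| = 2^3 − 1 = 7. Prime factorization: 7 = 7.
f is primitive ⇔ t has order 7 in GF(2)[t]/(f), i.e. t^(7/q) ≠ 1 for each prime q | 7.
t^(1) mod f = t.
None equal 1, so t has full order 7; f is primitive.

Yes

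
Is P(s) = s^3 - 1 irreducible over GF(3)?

Check for roots in GF(3): P(0) = 2; P(1) = 0 → root; P(2) = 1.
P(1) = 0, so (s − 1) divides P(s); P is reducible.

No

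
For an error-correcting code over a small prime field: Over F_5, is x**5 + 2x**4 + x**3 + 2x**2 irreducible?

No

Write m(x) = x**5 + 2x**4 + x**3 + 2x**2.
Check for roots in F_5: m(0) = 0 → root; m(1) = 1; m(2) = 0 → root; m(3) = 0 → root; m(4) = 2.
m(0) = 0, so (x) divides m(x); m is reducible.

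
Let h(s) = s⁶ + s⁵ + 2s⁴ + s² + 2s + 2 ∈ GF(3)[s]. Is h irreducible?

Check for roots in GF(3): h(0) = 2; h(1) = 0 → root; h(2) = 0 → root.
h(1) = 0, so (s − 1) divides h(s); h is reducible.

No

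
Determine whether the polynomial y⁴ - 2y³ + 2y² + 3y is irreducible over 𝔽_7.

Write P(y) = y⁴ - 2y³ + 2y² + 3y.
Check for roots in 𝔽_7: P(0) = 0 → root; P(1) = 4; P(2) = 0 → root; P(3) = 5; P(4) = 4; P(5) = 6; P(6) = 2.
P(0) = 0, so (y) divides P(y); P is reducible.

No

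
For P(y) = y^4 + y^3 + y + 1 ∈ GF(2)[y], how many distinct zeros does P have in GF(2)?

Evaluate at each of the 2 elements of GF(2):
P(0) = 1; P(1) = 0 → root.
Roots: {1}.

1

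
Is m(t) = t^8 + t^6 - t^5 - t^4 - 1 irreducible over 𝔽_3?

Check for roots in 𝔽_3: m(0) = 2; m(1) = 2; m(2) = 1.
No roots, so no linear factors.
Monic irreducibles of degree 2 over GF(3): t^2 + 1, t^2 + t - 1, t^2 - t - 1.
t^2 - t - 1 divides m: m(t) = (t^2 - t - 1)·(t^6 + t^5 - t^2 - t + 1).

No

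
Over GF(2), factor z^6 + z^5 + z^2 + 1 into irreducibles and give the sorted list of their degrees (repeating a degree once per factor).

1, 2, 3

Write f(z) = z^6 + z^5 + z^2 + 1.
Roots in GF(2): f(0) = 1; f(1) = 0 → root.
Linear factors from roots: (z + 1).
Complete factorization: f(z) = (z + 1)·(z^2 + z + 1)·(z^3 + z^2 + 1).
Factor degrees with multiplicity: 1 + 2 + 3 = 6.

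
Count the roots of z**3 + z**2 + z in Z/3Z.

2

Write P(z) = z**3 + z**2 + z.
Evaluate at each of the 3 elements of Z/3Z:
P(0) = 0 → root; P(1) = 0 → root; P(2) = 2.
Roots: {0, 1}.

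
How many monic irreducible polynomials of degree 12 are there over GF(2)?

335

The number of monic irreducibles of degree 12 over GF(2) is (1/12)·Σ_{d∣12} μ(12/d) 2^d.
Divisors of 12: 1, 2, 3, 4, 6, 12; μ(12/d) for each: 0, 1, 0, -1, -1, 1.
Σ = 2^2 − 2^4 − 2^6 + 2^12 = 4020.
N = 4020/12 = 335.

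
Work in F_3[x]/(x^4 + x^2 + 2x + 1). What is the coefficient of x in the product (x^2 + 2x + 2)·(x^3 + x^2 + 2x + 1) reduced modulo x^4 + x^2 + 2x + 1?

2

Multiply in F_3[x]: (x^2 + 2x + 2)·(x^3 + x^2 + 2x + 1) = x^5 + x^2 + 2.
Reduce using x^4 ≡ 2x^2 + x + 2 (mod x^4 + x^2 + 2x + 1).
Reduced: 2x^3 + 2x^2 + 2x + 2.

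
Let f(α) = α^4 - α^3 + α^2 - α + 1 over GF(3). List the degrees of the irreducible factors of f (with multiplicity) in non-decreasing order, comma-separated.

4

Roots in GF(3): f(0) = 1; f(1) = 1; f(2) = 2.
Complete factorization: f(α) = (α^4 - α^3 + α^2 - α + 1).
Factor degrees with multiplicity: 4 = 4.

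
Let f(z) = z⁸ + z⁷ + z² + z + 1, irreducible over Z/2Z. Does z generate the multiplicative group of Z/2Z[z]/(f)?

|GF(2^8)^×| = 2^8 − 1 = 255. Prime factorization: 255 = 3·5·17.
f is primitive ⇔ z has order 255 in GF(2)[z]/(f), i.e. z^(255/q) ≠ 1 for each prime q | 255.
z^(85) mod f = z⁷ + z⁵ + z³ + z.
z^(51) mod f = z⁶ + z⁵ + z³ + z².
z^(15) mod f = z⁷ + z⁶ + z⁵ + z⁴ + z².
None equal 1, so z has full order 255; f is primitive.

Yes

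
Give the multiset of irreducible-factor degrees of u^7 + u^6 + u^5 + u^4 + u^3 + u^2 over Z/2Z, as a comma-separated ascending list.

Write f(u) = u^7 + u^6 + u^5 + u^4 + u^3 + u^2.
Roots in Z/2Z: f(0) = 0 → root; f(1) = 0 → root.
Linear factors from roots: (u), (u + 1).
Complete factorization: f(u) = (u + 1)·(u)^2·(u^2 + u + 1)^2.
Factor degrees with multiplicity: 1 + 1 + 1 + 2 + 2 = 7.

1, 1, 1, 2, 2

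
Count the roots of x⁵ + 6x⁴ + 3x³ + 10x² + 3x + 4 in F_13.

Write h(x) = x⁵ + 6x⁴ + 3x³ + 10x² + 3x + 4.
Evaluate at each of the 13 elements of F_13:
h(0) = 4; h(1) = 1; h(2) = 7; h(3) = 3; h(4) = 3; h(5) = 5; h(6) = 7; h(7) = 10; h(8) = 8; h(9) = 4; h(10) = 0 → root; h(11) = 0 → root; h(12) = 0 → root.
Roots: {10, 11, 12}.

3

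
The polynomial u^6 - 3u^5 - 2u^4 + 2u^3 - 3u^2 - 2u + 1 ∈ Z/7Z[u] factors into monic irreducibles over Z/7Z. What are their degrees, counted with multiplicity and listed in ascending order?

1, 1, 1, 1, 2

Write f(u) = u^6 - 3u^5 - 2u^4 + 2u^3 - 3u^2 - 2u + 1.
Linear factors from roots: (u - 2), (u - 3), (u + 2), (u + 1).
Complete factorization: f(u) = (u + 1)·(u + 2)·(u - 3)·(u - 2)·(u^2 - u + 3).
Factor degrees with multiplicity: 1 + 1 + 1 + 1 + 2 = 6.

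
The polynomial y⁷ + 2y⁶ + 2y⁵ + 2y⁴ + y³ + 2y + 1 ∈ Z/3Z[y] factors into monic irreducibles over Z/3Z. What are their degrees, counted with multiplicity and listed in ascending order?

Write g(y) = y⁷ + 2y⁶ + 2y⁵ + 2y⁴ + y³ + 2y + 1.
Roots in Z/3Z: g(0) = 1; g(1) = 2; g(2) = 2.
Complete factorization: g(y) = (y⁷ + 2y⁶ + 2y⁵ + 2y⁴ + y³ + 2y + 1).
Factor degrees with multiplicity: 7 = 7.

7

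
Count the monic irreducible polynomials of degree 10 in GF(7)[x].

x^(7^10) − x is the product of all monic irreducibles of degree dividing 10; Möbius inversion gives N = (1/10) Σ μ(10/d)·7^d.
Divisors of 10: 1, 2, 5, 10; μ(10/d) for each: 1, -1, -1, 1.
Σ = 7^1 − 7^2 − 7^5 + 7^10 = 282458400.
N = 282458400/10 = 28245840.

28245840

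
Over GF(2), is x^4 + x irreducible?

Write f(x) = x^4 + x.
Check for roots in GF(2): f(0) = 0 → root; f(1) = 0 → root.
f(0) = 0, so (x) divides f(x); f is reducible.

No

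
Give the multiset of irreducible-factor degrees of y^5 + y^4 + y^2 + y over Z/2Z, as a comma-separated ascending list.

1, 1, 1, 2

Write h(y) = y^5 + y^4 + y^2 + y.
Roots in Z/2Z: h(0) = 0 → root; h(1) = 0 → root.
Linear factors from roots: (y), (y + 1).
Complete factorization: h(y) = (y)·(y + 1)^2·(y^2 + y + 1).
Factor degrees with multiplicity: 1 + 1 + 1 + 2 = 5.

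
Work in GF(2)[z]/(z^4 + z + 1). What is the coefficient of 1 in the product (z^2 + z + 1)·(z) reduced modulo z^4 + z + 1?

Multiply in GF(2)[z]: (z^2 + z + 1)·(z) = z^3 + z^2 + z.
Reduced: z^3 + z^2 + z.

0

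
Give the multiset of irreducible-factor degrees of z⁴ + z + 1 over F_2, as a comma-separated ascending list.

4

Write f(z) = z⁴ + z + 1.
Roots in F_2: f(0) = 1; f(1) = 1.
Complete factorization: f(z) = (z⁴ + z + 1).
Factor degrees with multiplicity: 4 = 4.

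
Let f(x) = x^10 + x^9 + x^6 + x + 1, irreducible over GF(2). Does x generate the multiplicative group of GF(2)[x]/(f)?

Yes

|GF(2^10)^×| = 2^10 − 1 = 1023. Prime factorization: 1023 = 3·11·31.
f is primitive ⇔ x has order 1023 in GF(2)[x]/(f), i.e. x^(1023/q) ≠ 1 for each prime q | 1023.
x^(341) mod f = x^9 + x^6 + x^5 + x^4 + x.
x^(93) mod f = x^9 + x^6 + x^5 + x^4 + x^3.
x^(33) mod f = x^9 + x^8 + x^4 + 1.
None equal 1, so x has full order 1023; f is primitive.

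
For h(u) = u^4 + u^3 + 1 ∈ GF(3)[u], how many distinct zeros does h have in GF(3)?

Evaluate at each of the 3 elements of GF(3):
h(0) = 1; h(1) = 0 → root; h(2) = 1.
Roots: {1}.

1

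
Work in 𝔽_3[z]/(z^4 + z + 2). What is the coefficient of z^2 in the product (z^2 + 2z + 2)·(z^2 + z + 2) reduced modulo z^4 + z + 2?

0

Multiply in 𝔽_3[z]: (z^2 + 2z + 2)·(z^2 + z + 2) = z^4 + 1.
Reduce using z^4 ≡ 2z + 1 (mod z^4 + z + 2).
Reduced: 2z + 2.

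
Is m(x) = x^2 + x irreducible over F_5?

Check for roots in F_5: m(0) = 0 → root; m(1) = 2; m(2) = 1; m(3) = 2; m(4) = 0 → root.
m(0) = 0, so (x) divides m(x); m is reducible.

No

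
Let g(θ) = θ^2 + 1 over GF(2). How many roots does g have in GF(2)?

Evaluate at each of the 2 elements of GF(2):
g(0) = 1; g(1) = 0 → root.
Roots: {1}.

1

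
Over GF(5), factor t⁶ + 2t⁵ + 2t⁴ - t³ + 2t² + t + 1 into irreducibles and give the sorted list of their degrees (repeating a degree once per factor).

3, 3

Write h(t) = t⁶ + 2t⁵ + 2t⁴ - t³ + 2t² + t + 1.
Roots in GF(5): h(0) = 1; h(1) = 3; h(2) = 3; h(3) = 2; h(4) = 4.
Complete factorization: h(t) = (t³ - 2t² - t - 2)·(t³ - t² + t + 2).
Factor degrees with multiplicity: 3 + 3 = 6.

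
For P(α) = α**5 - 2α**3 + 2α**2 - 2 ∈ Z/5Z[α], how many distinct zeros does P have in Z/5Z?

Evaluate at each of the 5 elements of Z/5Z:
P(0) = 3; P(1) = 4; P(2) = 2; P(3) = 0 → root; P(4) = 1.
Roots: {3}.

1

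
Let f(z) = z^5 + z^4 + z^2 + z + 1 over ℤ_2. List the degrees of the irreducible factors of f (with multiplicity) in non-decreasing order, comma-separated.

5

Roots in ℤ_2: f(0) = 1; f(1) = 1.
Complete factorization: f(z) = (z^5 + z^4 + z^2 + z + 1).
Factor degrees with multiplicity: 5 = 5.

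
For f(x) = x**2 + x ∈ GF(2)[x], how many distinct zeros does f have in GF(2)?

Evaluate at each of the 2 elements of GF(2):
f(0) = 0 → root; f(1) = 0 → root.
Roots: {0, 1}.

2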